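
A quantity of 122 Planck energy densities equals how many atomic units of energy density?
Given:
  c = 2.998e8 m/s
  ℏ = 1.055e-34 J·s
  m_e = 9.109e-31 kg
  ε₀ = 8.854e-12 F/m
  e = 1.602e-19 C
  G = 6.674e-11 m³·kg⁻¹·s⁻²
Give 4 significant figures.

Planck energy density: u_P = c⁷/(ℏG²) = 4.632e113 J/m³
atomic unit of energy density: u_au = E_h/a₀³ = m_e⁴e¹⁰/((4πε₀)⁵ℏ⁸) = 2.929e13 J/m³
122 × 4.632e113 / 2.929e13 = 1.929e102

1.929e102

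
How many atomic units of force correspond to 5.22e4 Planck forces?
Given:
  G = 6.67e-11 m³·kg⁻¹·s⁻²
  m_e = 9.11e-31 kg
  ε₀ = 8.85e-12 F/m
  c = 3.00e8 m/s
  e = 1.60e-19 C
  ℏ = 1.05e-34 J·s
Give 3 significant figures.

7.61e55

Planck force: F_P = c⁴/G = 1.21e44 N
atomic unit of force: F_au = E_h/a₀ = m_e²e⁶/((4πε₀)³ℏ⁴) = 8.33e-8 N
5.22e4 × 1.21e44 / 8.33e-8 = 7.61e55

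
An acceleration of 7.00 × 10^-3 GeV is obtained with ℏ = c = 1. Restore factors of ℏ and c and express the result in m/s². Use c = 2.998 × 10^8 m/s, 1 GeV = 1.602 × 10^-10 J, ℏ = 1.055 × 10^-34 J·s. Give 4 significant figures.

3.187 × 10^30 m/s²

Acceleration is [L]/[T]² = c·[E]/ℏ.
1 GeV → c/ℏ × (1 GeV in J) = 4.552 × 10^32 m/s².
Result: 7.00 × 10^-3 × 4.552 × 10^32 = 3.187 × 10^30 m/s².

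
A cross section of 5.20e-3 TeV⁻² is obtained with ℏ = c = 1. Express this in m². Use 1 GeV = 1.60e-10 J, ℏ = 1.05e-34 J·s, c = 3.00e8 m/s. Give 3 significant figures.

Area is [L]² = [E]⁻²·(ℏc)²; restore (ℏc)².
1 GeV⁻² → (ℏc)² × (1 GeV in J)⁻² = 3.88e-32 m².
Convert the energy scale: 5.20e-3 TeV⁻² = 5.20e-9 GeV⁻².
Result: 5.20e-9 × 3.88e-32 = 2.02e-40 m².

2.02e-40 m²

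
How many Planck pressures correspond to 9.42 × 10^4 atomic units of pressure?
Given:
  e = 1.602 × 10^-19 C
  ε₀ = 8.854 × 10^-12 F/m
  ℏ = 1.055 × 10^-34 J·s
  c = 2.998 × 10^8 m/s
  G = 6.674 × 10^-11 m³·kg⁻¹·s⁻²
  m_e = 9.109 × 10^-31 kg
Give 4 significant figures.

atomic unit of pressure: P_au = E_h/a₀³ = m_e⁴e¹⁰/((4πε₀)⁵ℏ⁸) = 2.929 × 10^13 Pa
Planck pressure: p_P = c⁷/(ℏG²) = 4.632 × 10^113 Pa
9.42 × 10^4 × 2.929 × 10^13 / 4.632 × 10^113 = 5.957 × 10^-96

5.957 × 10^-96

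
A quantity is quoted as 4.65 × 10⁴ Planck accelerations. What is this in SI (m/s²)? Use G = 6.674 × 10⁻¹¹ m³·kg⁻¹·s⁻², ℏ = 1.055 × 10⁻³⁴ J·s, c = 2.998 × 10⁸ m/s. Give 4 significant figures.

One Planck acceleration: a_P = √(c⁷/(ℏG)) = 5.560 × 10⁵¹ m/s².
4.65 × 10⁴ × 5.560 × 10⁵¹ m/s² = 2.585 × 10⁵⁶ m/s²

2.585 × 10⁵⁶ m/s²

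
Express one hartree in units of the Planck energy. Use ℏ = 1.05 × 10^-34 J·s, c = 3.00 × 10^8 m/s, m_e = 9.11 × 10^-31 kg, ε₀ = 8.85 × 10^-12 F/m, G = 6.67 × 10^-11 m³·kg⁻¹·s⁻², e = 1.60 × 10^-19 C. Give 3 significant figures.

2.24 × 10^-27

hartree: E_h = m_e e⁴/(4πε₀ℏ)² = 4.38 × 10^-18 J
Planck energy: E_P = √(ℏc⁵/G) = 1.96 × 10^9 J
ratio = 4.38 × 10^-18 / 1.96 × 10^9 = 2.24 × 10^-27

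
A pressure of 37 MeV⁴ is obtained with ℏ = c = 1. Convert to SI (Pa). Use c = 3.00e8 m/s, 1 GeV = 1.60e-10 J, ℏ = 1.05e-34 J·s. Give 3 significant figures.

Pressure is [E]/[L]³ = [E]⁴/(ℏc)³.
1 GeV⁴ → 1/(ℏc)³ × (1 GeV in J)⁴ = 2.10e37 Pa.
Convert the energy scale: 37 MeV⁴ = 3.70e-11 GeV⁴.
Result: 3.70e-11 × 2.10e37 = 7.76e26 Pa.

7.76e26 Pa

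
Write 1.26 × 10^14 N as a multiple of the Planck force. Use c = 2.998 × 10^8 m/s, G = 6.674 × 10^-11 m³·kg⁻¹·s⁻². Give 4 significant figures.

1.041 × 10^-30

Planck force: F_P = c⁴/G = 1.210 × 10^44 N.
1.26 × 10^14 / 1.210 × 10^44 = 1.041 × 10^-30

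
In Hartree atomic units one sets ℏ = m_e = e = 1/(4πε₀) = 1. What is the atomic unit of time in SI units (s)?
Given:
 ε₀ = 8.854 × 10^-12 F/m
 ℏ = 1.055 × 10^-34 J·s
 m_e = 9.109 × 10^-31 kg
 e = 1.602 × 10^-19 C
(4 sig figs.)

2.423 × 10^-17 s

τ_au = (4πε₀)²ℏ³/(m_e e⁴)
E_h = 4.354 × 10^-18 J
ℏ/E_h = 2.423 × 10^-17 s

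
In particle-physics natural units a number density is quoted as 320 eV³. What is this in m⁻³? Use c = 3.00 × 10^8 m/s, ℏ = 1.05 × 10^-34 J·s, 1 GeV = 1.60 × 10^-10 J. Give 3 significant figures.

4.19 × 10^22 m⁻³

Number density is [L]⁻³ = [E]³/(ℏc)³.
1 GeV³ → 1/(ℏc)³ × (1 GeV in J)³ = 1.31 × 10^47 m⁻³.
Convert the energy scale: 320 eV³ = 3.20 × 10^-25 GeV³.
Result: 3.20 × 10^-25 × 1.31 × 10^47 = 4.19 × 10^22 m⁻³.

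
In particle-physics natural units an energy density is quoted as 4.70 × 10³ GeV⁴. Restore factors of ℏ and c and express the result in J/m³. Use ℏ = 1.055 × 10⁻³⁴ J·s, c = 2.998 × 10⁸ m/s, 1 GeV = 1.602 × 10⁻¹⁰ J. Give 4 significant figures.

[E]/[L]³ = [E]⁴/(ℏc)³; restore (ℏc)⁻³.
1 GeV⁴ → 1/(ℏc)³ × (1 GeV in J)⁴ = 2.082 × 10³⁷ J/m³.
Result: 4.70 × 10³ × 2.082 × 10³⁷ = 9.784 × 10⁴⁰ J/m³.

9.784 × 10⁴⁰ J/m³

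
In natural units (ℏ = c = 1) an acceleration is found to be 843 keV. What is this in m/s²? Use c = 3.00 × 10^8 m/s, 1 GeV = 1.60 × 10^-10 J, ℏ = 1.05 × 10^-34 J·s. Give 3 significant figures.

Acceleration is [L]/[T]² = c·[E]/ℏ.
1 GeV → c/ℏ × (1 GeV in J) = 4.57 × 10^32 m/s².
Convert the energy scale: 843 keV = 8.43 × 10^-4 GeV.
Result: 8.43 × 10^-4 × 4.57 × 10^32 = 3.85 × 10^29 m/s².

3.85 × 10^29 m/s²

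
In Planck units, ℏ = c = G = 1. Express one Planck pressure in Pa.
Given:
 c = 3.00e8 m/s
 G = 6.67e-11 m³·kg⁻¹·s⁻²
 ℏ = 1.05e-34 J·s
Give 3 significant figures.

4.68e113 Pa

From ℏ = c = G = 1 the pressure scale is p_P = c⁷/(ℏG²).
  = 2.19e59 / 4.67e-55
  = 4.68e113 Pa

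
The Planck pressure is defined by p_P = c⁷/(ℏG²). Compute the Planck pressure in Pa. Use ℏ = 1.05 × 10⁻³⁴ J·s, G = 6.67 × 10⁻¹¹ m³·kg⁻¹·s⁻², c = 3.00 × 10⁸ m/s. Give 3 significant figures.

4.68 × 10¹¹³ Pa

p_P = c⁷/(ℏG²)
  = 2.19 × 10⁵⁹ / 4.67 × 10⁻⁵⁵
  = 4.68 × 10¹¹³ Pa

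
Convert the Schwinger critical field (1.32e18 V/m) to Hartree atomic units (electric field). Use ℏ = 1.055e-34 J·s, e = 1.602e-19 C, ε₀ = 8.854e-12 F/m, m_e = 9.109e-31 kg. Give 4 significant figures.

atomic unit of electric field: E_au = E_h/(e a₀) = m_e²e⁵/((4πε₀)³ℏ⁴) = 5.131e11 V/m.
1.32e18 / 5.131e11 = 2.573e6

2.573e6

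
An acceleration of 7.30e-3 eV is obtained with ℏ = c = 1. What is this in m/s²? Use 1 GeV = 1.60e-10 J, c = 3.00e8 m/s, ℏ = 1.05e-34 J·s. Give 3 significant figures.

3.34e21 m/s²

Acceleration is [L]/[T]² = c·[E]/ℏ.
1 GeV → c/ℏ × (1 GeV in J) = 4.57e32 m/s².
Convert the energy scale: 7.30e-3 eV = 7.30e-12 GeV.
Result: 7.30e-12 × 4.57e32 = 3.34e21 m/s².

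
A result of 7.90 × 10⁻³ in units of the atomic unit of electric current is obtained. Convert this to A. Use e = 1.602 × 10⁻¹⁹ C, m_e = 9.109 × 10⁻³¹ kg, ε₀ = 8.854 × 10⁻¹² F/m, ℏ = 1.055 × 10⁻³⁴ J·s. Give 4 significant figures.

5.223 × 10⁻⁵ A

One atomic unit of electric current: I_au = e E_h/ℏ = m_e e⁵/((4πε₀)²ℏ³) = 6.612 × 10⁻³ A.
7.90 × 10⁻³ × 6.612 × 10⁻³ A = 5.223 × 10⁻⁵ A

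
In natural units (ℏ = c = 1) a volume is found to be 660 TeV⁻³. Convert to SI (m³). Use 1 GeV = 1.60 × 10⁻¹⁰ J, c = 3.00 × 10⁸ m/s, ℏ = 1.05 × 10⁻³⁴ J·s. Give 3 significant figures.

5.04 × 10⁻⁵⁴ m³

Volume is [L]³ = [E]⁻³·(ℏc)³.
1 GeV⁻³ → (ℏc)³ × (1 GeV in J)⁻³ = 7.63 × 10⁻⁴⁸ m³.
Convert the energy scale: 660 TeV⁻³ = 6.60 × 10⁻⁷ GeV⁻³.
Result: 6.60 × 10⁻⁷ × 7.63 × 10⁻⁴⁸ = 5.04 × 10⁻⁵⁴ m³.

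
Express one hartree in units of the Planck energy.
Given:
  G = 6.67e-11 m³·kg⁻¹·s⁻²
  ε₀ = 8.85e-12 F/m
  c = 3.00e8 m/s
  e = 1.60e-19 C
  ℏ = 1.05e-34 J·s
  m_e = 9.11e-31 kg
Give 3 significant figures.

2.24e-27

hartree: E_h = m_e e⁴/(4πε₀ℏ)² = 4.38e-18 J
Planck energy: E_P = √(ℏc⁵/G) = 1.96e9 J
ratio = 4.38e-18 / 1.96e9 = 2.24e-27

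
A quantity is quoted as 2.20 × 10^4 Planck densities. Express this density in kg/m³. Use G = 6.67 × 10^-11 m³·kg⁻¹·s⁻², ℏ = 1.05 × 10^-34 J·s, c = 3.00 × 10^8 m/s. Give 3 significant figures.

1.14 × 10^101 kg/m³

One Planck density: ρ_P = c⁵/(ℏG²) = 5.20 × 10^96 kg/m³.
2.20 × 10^4 × 5.20 × 10^96 kg/m³ = 1.14 × 10^101 kg/m³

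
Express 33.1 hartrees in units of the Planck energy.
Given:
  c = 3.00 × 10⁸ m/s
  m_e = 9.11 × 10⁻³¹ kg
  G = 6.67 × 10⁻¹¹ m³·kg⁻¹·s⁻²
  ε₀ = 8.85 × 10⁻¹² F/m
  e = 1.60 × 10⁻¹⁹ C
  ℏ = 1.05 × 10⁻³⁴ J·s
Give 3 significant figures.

7.41 × 10⁻²⁶

hartree: E_h = m_e e⁴/(4πε₀ℏ)² = 4.38 × 10⁻¹⁸ J
Planck energy: E_P = √(ℏc⁵/G) = 1.96 × 10⁹ J
33.1 × 4.38 × 10⁻¹⁸ / 1.96 × 10⁹ = 7.41 × 10⁻²⁶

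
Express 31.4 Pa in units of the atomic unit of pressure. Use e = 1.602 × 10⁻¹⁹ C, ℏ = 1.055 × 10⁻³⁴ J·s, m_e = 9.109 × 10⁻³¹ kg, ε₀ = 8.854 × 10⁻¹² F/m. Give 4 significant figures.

atomic unit of pressure: P_au = E_h/a₀³ = m_e⁴e¹⁰/((4πε₀)⁵ℏ⁸) = 2.929 × 10¹³ Pa.
31.4 / 2.929 × 10¹³ = 1.072 × 10⁻¹²

1.072 × 10⁻¹²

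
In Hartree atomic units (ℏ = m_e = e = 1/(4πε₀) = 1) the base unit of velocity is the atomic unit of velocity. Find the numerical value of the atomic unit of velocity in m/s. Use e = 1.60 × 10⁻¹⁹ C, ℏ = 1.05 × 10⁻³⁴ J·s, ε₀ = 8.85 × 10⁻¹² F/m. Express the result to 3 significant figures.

v_au = e²/(4πε₀ℏ)
  = 2.56 × 10⁻³⁸ / 1.17 × 10⁻⁴⁴
  = 2.19 × 10⁶ m/s

2.19 × 10⁶ m/s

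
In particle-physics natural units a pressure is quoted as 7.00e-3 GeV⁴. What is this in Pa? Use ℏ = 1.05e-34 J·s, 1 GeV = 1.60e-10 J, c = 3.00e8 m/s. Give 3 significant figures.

Pressure is [E]/[L]³ = [E]⁴/(ℏc)³.
1 GeV⁴ → 1/(ℏc)³ × (1 GeV in J)⁴ = 2.10e37 Pa.
Result: 7.00e-3 × 2.10e37 = 1.47e35 Pa.

1.47e35 Pa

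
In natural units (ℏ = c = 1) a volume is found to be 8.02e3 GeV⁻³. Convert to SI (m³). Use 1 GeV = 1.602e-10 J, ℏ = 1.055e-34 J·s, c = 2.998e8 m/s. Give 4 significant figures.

Volume is [L]³ = [E]⁻³·(ℏc)³.
1 GeV⁻³ → (ℏc)³ × (1 GeV in J)⁻³ = 7.696e-48 m³.
Result: 8.02e3 × 7.696e-48 = 6.172e-44 m³.

6.172e-44 m³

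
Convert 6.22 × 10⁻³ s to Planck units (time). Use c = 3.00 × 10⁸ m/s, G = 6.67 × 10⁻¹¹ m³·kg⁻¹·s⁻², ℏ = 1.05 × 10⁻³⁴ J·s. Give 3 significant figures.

1.16 × 10⁴¹

Planck time: t_P = √(ℏG/c⁵) = 5.37 × 10⁻⁴⁴ s.
6.22 × 10⁻³ / 5.37 × 10⁻⁴⁴ = 1.16 × 10⁴¹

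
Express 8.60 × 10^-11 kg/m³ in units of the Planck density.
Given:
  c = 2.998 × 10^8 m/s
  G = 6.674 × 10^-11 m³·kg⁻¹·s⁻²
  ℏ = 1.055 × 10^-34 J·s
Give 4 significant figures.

1.669 × 10^-107

Planck density: ρ_P = c⁵/(ℏG²) = 5.154 × 10^96 kg/m³.
8.60 × 10^-11 / 5.154 × 10^96 = 1.669 × 10^-107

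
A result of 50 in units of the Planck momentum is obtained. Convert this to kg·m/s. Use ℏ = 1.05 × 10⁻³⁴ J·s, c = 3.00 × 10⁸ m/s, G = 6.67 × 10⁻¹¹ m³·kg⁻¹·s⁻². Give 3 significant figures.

One Planck momentum: p_P = √(ℏc³/G) = 6.52 kg·m/s.
50 × 6.52 kg·m/s = 326 kg·m/s

326 kg·m/s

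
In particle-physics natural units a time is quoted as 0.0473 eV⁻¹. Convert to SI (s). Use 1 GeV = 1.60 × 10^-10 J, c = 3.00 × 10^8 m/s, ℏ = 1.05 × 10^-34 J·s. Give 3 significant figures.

A time is [E]⁻¹ in ℏ=c=1; restore one factor of ℏ.
1 GeV⁻¹ → ℏ × (1 GeV in J)⁻¹ = 6.56 × 10^-25 s.
Convert the energy scale: 0.0473 eV⁻¹ = 4.73 × 10^7 GeV⁻¹.
Result: 4.73 × 10^7 × 6.56 × 10^-25 = 3.10 × 10^-17 s.

3.10 × 10^-17 s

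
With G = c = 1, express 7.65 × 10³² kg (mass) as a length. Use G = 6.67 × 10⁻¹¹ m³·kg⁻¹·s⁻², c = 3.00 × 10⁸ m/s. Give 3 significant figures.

5.67 × 10⁵ m

In G = c = 1 units mass has dimensions of length; the conversion factor is G/c².
7.65 × 10³² kg × (G/c²) = 5.67 × 10⁵ m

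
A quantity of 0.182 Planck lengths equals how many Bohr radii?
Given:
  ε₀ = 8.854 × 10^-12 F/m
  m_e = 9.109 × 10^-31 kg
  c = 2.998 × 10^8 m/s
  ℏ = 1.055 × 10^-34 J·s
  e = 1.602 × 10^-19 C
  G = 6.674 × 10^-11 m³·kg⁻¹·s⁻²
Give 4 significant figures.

5.554 × 10^-26

Planck length: ℓ_P = √(ℏG/c³) = 1.616 × 10^-35 m
Bohr radius: a₀ = 4πε₀ℏ²/(m_e e²) = 5.297 × 10^-11 m
0.182 × 1.616 × 10^-35 / 5.297 × 10^-11 = 5.554 × 10^-26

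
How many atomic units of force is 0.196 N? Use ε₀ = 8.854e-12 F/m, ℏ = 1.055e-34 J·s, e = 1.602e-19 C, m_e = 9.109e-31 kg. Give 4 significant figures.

atomic unit of force: F_au = E_h/a₀ = m_e²e⁶/((4πε₀)³ℏ⁴) = 8.220e-8 N.
0.196 / 8.220e-8 = 2.385e6

2.385e6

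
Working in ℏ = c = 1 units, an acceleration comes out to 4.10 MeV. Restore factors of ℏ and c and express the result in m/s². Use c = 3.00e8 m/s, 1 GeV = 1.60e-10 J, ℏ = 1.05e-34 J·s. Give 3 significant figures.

Acceleration is [L]/[T]² = c·[E]/ℏ.
1 GeV → c/ℏ × (1 GeV in J) = 4.57e32 m/s².
Convert the energy scale: 4.10 MeV = 4.10e-3 GeV.
Result: 4.10e-3 × 4.57e32 = 1.87e30 m/s².

1.87e30 m/s²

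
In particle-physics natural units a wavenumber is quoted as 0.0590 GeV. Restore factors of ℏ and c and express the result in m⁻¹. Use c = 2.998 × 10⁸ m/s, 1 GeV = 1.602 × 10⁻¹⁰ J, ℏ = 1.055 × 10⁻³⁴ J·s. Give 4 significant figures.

2.988 × 10¹⁴ m⁻¹

Inverse length is [E]/(ℏc).
1 GeV → 1/(ℏc) × (1 GeV in J) = 5.065 × 10¹⁵ m⁻¹.
Result: 0.0590 × 5.065 × 10¹⁵ = 2.988 × 10¹⁴ m⁻¹.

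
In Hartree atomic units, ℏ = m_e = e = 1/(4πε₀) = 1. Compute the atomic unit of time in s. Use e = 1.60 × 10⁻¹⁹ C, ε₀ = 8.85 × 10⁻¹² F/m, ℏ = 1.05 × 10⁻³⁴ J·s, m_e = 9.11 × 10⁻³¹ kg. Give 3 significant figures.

The unique combination of the constants set to 1 with dimensions of time is τ_au = (4πε₀)²ℏ³/(m_e e⁴).
E_h = 4.38 × 10⁻¹⁸ J
ℏ/E_h = 2.40 × 10⁻¹⁷ s

2.40 × 10⁻¹⁷ s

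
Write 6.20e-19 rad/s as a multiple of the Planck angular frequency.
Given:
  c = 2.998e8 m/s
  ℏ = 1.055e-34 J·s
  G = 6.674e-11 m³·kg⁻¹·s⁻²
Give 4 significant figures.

Planck angular frequency: ω_P = √(c⁵/(ℏG)) = 1.855e43 rad/s.
6.20e-19 / 1.855e43 = 3.343e-62

3.343e-62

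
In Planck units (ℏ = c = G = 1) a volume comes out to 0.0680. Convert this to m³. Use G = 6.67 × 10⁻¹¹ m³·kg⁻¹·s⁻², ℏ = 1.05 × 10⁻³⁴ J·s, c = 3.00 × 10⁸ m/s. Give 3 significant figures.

2.84 × 10⁻¹⁰⁶ m³

One Planck volume: V_P = (ℏG/c³)^(3/2) = 4.18 × 10⁻¹⁰⁵ m³.
0.0680 × 4.18 × 10⁻¹⁰⁵ m³ = 2.84 × 10⁻¹⁰⁶ m³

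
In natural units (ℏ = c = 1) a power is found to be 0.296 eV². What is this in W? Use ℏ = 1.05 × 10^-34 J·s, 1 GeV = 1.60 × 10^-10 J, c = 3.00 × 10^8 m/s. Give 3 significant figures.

7.22 × 10^-5 W

Power is [E]/[T] = [E]²/ℏ.
1 GeV² → 1/ℏ × (1 GeV in J)² = 2.44 × 10^14 W.
Convert the energy scale: 0.296 eV² = 2.96 × 10^-19 GeV².
Result: 2.96 × 10^-19 × 2.44 × 10^14 = 7.22 × 10^-5 W.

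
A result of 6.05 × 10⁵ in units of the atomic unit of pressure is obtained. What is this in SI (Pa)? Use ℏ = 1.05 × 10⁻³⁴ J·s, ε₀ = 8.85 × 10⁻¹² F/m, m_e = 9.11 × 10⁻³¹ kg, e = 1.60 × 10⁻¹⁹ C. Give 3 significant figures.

1.82 × 10¹⁹ Pa

One atomic unit of pressure: P_au = E_h/a₀³ = m_e⁴e¹⁰/((4πε₀)⁵ℏ⁸) = 3.01 × 10¹³ Pa.
6.05 × 10⁵ × 3.01 × 10¹³ Pa = 1.82 × 10¹⁹ Pa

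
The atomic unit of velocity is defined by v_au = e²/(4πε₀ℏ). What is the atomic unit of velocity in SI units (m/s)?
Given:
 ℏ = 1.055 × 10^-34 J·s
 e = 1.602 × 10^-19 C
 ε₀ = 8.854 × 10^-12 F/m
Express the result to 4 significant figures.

v_au = e²/(4πε₀ℏ)
  = 2.566 × 10^-38 / 1.174 × 10^-44
  = 2.186 × 10^6 m/s

2.186 × 10^6 m/s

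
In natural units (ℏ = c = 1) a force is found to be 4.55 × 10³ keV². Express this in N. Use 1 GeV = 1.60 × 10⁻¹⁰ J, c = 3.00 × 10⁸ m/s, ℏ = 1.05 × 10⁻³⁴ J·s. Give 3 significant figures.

3.70 × 10⁻³ N

Force is [E]/[L] = [E]²/(ℏc); restore (ℏc)⁻¹.
1 GeV² → 1/(ℏc) × (1 GeV in J)² = 8.13 × 10⁵ N.
Convert the energy scale: 4.55 × 10³ keV² = 4.55 × 10⁻⁹ GeV².
Result: 4.55 × 10⁻⁹ × 8.13 × 10⁵ = 3.70 × 10⁻³ N.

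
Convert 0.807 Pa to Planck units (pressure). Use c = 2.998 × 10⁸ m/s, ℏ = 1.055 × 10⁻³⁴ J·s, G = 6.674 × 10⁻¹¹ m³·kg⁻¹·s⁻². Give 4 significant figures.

1.742 × 10⁻¹¹⁴

Planck pressure: p_P = c⁷/(ℏG²) = 4.632 × 10¹¹³ Pa.
0.807 / 4.632 × 10¹¹³ = 1.742 × 10⁻¹¹⁴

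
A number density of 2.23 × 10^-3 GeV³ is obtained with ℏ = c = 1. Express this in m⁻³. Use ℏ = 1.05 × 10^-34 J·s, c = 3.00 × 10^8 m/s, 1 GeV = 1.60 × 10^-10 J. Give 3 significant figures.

2.92 × 10^44 m⁻³

Number density is [L]⁻³ = [E]³/(ℏc)³.
1 GeV³ → 1/(ℏc)³ × (1 GeV in J)³ = 1.31 × 10^47 m⁻³.
Result: 2.23 × 10^-3 × 1.31 × 10^47 = 2.92 × 10^44 m⁻³.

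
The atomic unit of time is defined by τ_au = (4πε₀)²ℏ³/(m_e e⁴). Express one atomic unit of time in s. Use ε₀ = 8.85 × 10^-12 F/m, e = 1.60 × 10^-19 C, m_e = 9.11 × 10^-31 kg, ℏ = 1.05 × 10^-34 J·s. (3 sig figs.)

τ_au = (4πε₀)²ℏ³/(m_e e⁴)
E_h = 4.38 × 10^-18 J
ℏ/E_h = 2.40 × 10^-17 s

2.40 × 10^-17 s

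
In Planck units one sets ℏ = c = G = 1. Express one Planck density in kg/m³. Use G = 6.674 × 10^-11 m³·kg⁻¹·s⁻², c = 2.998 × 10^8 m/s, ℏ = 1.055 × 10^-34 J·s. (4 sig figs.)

5.154 × 10^96 kg/m³

ρ_P = c⁵/(ℏG²)
  = 2.422 × 10^42 / 4.699 × 10^-55
  = 5.154 × 10^96 kg/m³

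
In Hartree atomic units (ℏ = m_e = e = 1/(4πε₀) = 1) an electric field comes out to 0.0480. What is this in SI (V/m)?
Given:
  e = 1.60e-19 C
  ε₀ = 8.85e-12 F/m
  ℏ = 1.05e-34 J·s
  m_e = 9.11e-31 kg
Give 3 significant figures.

2.50e10 V/m

One atomic unit of electric field: E_au = E_h/(e a₀) = m_e²e⁵/((4πε₀)³ℏ⁴) = 5.20e11 V/m.
0.0480 × 5.20e11 V/m = 2.50e10 V/m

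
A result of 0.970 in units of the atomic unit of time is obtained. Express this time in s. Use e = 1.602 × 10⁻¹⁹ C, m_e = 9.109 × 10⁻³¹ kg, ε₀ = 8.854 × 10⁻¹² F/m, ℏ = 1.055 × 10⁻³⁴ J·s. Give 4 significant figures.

One atomic unit of time: τ_au = (4πε₀)²ℏ³/(m_e e⁴) = 2.423 × 10⁻¹⁷ s.
0.970 × 2.423 × 10⁻¹⁷ s = 2.350 × 10⁻¹⁷ s

2.350 × 10⁻¹⁷ s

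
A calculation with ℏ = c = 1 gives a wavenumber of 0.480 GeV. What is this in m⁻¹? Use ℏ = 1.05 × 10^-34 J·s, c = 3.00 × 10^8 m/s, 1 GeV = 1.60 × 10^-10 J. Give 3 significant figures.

Inverse length is [E]/(ℏc).
1 GeV → 1/(ℏc) × (1 GeV in J) = 5.08 × 10^15 m⁻¹.
Result: 0.480 × 5.08 × 10^15 = 2.44 × 10^15 m⁻¹.

2.44 × 10^15 m⁻¹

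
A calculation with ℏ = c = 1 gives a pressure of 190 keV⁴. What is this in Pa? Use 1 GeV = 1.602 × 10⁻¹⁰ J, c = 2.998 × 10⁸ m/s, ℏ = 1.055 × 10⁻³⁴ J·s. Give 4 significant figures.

Pressure is [E]/[L]³ = [E]⁴/(ℏc)³.
1 GeV⁴ → 1/(ℏc)³ × (1 GeV in J)⁴ = 2.082 × 10³⁷ Pa.
Convert the energy scale: 190 keV⁴ = 1.90 × 10⁻²² GeV⁴.
Result: 1.90 × 10⁻²² × 2.082 × 10³⁷ = 3.955 × 10¹⁵ Pa.

3.955 × 10¹⁵ Pa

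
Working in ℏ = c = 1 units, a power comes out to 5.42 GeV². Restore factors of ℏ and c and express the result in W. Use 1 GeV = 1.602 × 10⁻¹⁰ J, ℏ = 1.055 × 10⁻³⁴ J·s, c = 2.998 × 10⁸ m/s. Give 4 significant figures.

1.318 × 10¹⁵ W

Power is [E]/[T] = [E]²/ℏ.
1 GeV² → 1/ℏ × (1 GeV in J)² = 2.433 × 10¹⁴ W.
Result: 5.42 × 2.433 × 10¹⁴ = 1.318 × 10¹⁵ W.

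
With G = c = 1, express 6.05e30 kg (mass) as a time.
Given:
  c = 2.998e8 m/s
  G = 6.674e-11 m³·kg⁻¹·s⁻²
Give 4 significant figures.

1.498e-5 s

Mass → time via G/c³.
6.05e30 kg × (G/c³) = 1.498e-5 s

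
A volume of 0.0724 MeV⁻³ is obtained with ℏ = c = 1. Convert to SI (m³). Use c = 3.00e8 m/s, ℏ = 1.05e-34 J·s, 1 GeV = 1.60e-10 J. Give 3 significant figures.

5.52e-40 m³

Volume is [L]³ = [E]⁻³·(ℏc)³.
1 GeV⁻³ → (ℏc)³ × (1 GeV in J)⁻³ = 7.63e-48 m³.
Convert the energy scale: 0.0724 MeV⁻³ = 7.24e7 GeV⁻³.
Result: 7.24e7 × 7.63e-48 = 5.52e-40 m³.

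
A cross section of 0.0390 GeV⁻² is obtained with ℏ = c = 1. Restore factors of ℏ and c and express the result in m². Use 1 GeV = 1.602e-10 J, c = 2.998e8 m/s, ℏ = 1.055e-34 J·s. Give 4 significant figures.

1.520e-33 m²

Area is [L]² = [E]⁻²·(ℏc)²; restore (ℏc)².
1 GeV⁻² → (ℏc)² × (1 GeV in J)⁻² = 3.898e-32 m².
Result: 0.0390 × 3.898e-32 = 1.520e-33 m².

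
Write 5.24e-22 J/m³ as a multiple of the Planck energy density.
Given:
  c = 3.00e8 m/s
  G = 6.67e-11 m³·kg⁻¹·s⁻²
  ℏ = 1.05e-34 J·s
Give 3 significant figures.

1.12e-135

Planck energy density: u_P = c⁷/(ℏG²) = 4.68e113 J/m³.
5.24e-22 / 4.68e113 = 1.12e-135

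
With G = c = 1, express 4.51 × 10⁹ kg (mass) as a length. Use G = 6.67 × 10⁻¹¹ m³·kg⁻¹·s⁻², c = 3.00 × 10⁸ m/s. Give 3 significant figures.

3.34 × 10⁻¹⁸ m

In G = c = 1 units mass has dimensions of length; the conversion factor is G/c².
4.51 × 10⁹ kg × (G/c²) = 3.34 × 10⁻¹⁸ m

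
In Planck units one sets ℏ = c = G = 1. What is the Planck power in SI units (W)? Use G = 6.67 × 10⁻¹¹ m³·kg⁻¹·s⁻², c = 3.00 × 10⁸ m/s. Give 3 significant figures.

3.64 × 10⁵² W

P_P = c⁵/G
  = 2.43 × 10⁴² / 6.67 × 10⁻¹¹
  = 3.64 × 10⁵² W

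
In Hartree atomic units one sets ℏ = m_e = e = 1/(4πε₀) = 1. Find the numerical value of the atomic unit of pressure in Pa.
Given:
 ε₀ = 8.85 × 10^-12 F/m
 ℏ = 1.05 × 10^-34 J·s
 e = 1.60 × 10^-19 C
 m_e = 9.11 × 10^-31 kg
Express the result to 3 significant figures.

3.01 × 10^13 Pa

P_au = E_h/a₀³ = m_e⁴e¹⁰/((4πε₀)⁵ℏ⁸)
E_h = 4.38 × 10^-18 J
a₀ = 5.26 × 10^-11 m
E_h/a₀³ = 3.01 × 10^13 Pa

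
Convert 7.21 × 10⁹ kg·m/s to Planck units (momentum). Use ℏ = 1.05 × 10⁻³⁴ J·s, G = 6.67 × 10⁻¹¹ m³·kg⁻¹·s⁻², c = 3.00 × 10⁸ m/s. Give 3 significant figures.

Planck momentum: p_P = √(ℏc³/G) = 6.52 kg·m/s.
7.21 × 10⁹ / 6.52 = 1.11 × 10⁹

1.11 × 10⁹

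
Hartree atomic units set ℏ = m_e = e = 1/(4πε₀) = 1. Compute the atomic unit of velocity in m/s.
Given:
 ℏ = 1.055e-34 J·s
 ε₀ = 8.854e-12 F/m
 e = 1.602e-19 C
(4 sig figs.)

From ℏ = m_e = e = 1/(4πε₀) = 1 the velocity scale is v_au = e²/(4πε₀ℏ).
  = 2.566e-38 / 1.174e-44
  = 2.186e6 m/s

2.186e6 m/s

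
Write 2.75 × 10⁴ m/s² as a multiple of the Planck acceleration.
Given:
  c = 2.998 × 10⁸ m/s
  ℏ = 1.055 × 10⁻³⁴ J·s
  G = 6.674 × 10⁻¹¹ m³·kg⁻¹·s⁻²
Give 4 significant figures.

4.946 × 10⁻⁴⁸

Planck acceleration: a_P = √(c⁷/(ℏG)) = 5.560 × 10⁵¹ m/s².
2.75 × 10⁴ / 5.560 × 10⁵¹ = 4.946 × 10⁻⁴⁸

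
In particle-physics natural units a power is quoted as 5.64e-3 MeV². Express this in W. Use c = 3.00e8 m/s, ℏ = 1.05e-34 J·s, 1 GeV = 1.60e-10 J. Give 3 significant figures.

1.38e6 W

Power is [E]/[T] = [E]²/ℏ.
1 GeV² → 1/ℏ × (1 GeV in J)² = 2.44e14 W.
Convert the energy scale: 5.64e-3 MeV² = 5.64e-9 GeV².
Result: 5.64e-9 × 2.44e14 = 1.38e6 W.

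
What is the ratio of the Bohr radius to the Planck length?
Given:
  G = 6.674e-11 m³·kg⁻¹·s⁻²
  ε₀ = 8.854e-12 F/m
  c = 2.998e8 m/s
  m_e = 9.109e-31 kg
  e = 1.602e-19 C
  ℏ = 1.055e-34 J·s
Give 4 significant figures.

3.277e24

Bohr radius: a₀ = 4πε₀ℏ²/(m_e e²) = 5.297e-11 m
Planck length: ℓ_P = √(ℏG/c³) = 1.616e-35 m
ratio = 5.297e-11 / 1.616e-35 = 3.277e24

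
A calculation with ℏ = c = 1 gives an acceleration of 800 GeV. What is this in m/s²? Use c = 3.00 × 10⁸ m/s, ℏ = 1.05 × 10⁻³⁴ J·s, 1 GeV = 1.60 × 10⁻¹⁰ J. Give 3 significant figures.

3.66 × 10³⁵ m/s²

Acceleration is [L]/[T]² = c·[E]/ℏ.
1 GeV → c/ℏ × (1 GeV in J) = 4.57 × 10³² m/s².
Result: 800 × 4.57 × 10³² = 3.66 × 10³⁵ m/s².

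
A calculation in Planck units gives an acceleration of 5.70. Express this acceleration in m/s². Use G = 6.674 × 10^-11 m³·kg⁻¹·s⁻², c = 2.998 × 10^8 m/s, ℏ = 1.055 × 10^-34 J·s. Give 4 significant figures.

One Planck acceleration: a_P = √(c⁷/(ℏG)) = 5.560 × 10^51 m/s².
5.70 × 5.560 × 10^51 m/s² = 3.169 × 10^52 m/s²

3.169 × 10^52 m/s²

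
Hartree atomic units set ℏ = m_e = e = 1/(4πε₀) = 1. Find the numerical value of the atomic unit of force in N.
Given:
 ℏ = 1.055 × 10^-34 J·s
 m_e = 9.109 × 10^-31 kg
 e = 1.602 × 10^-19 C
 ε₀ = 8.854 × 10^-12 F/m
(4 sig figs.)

8.220 × 10^-8 N

Dimensional analysis gives F_au = E_h/a₀ = m_e²e⁶/((4πε₀)³ℏ⁴).
E_h = 4.354 × 10^-18 J
a₀ = 5.297 × 10^-11 m
E_h/a₀ = 8.220 × 10^-8 N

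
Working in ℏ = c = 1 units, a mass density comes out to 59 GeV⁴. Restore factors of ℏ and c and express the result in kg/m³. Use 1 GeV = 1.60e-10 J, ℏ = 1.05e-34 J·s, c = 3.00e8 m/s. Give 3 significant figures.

1.37e22 kg/m³

Mass density is [E]/(c²[L]³) = [E]⁴/(ℏ³c⁵).
1 GeV⁴ → 1/(ℏ³c⁵) × (1 GeV in J)⁴ = 2.33e20 kg/m³.
Result: 59 × 2.33e20 = 1.37e22 kg/m³.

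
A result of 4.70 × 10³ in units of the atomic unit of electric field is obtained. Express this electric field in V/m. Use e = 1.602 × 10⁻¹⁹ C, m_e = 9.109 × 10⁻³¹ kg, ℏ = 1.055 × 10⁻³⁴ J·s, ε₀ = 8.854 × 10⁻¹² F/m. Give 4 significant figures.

2.412 × 10¹⁵ V/m

One atomic unit of electric field: E_au = E_h/(e a₀) = m_e²e⁵/((4πε₀)³ℏ⁴) = 5.131 × 10¹¹ V/m.
4.70 × 10³ × 5.131 × 10¹¹ V/m = 2.412 × 10¹⁵ V/m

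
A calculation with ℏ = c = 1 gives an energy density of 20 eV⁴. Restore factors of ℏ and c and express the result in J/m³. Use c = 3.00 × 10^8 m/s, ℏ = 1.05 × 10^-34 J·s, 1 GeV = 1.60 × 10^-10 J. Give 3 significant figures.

419 J/m³

[E]/[L]³ = [E]⁴/(ℏc)³; restore (ℏc)⁻³.
1 GeV⁴ → 1/(ℏc)³ × (1 GeV in J)⁴ = 2.10 × 10^37 J/m³.
Convert the energy scale: 20 eV⁴ = 2.00 × 10^-35 GeV⁴.
Result: 2.00 × 10^-35 × 2.10 × 10^37 = 419 J/m³.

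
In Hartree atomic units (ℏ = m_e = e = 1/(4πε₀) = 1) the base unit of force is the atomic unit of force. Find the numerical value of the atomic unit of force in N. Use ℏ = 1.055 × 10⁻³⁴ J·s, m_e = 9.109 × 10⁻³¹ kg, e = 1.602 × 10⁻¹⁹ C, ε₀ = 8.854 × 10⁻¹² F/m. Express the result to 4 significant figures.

8.220 × 10⁻⁸ N

F_au = E_h/a₀ = m_e²e⁶/((4πε₀)³ℏ⁴)
E_h = 4.354 × 10⁻¹⁸ J
a₀ = 5.297 × 10⁻¹¹ m
E_h/a₀ = 8.220 × 10⁻⁸ N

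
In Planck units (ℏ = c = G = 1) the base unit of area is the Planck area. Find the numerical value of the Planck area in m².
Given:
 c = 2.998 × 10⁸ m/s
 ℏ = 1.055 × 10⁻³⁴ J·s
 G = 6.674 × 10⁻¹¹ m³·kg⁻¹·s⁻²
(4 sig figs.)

A_P = ℏG/c³
  = 7.041 × 10⁻⁴⁵ / 2.695 × 10²⁵
  = 2.613 × 10⁻⁷⁰ m²

2.613 × 10⁻⁷⁰ m²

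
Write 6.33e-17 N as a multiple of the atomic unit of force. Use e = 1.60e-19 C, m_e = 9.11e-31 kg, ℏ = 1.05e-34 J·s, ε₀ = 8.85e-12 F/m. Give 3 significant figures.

atomic unit of force: F_au = E_h/a₀ = m_e²e⁶/((4πε₀)³ℏ⁴) = 8.33e-8 N.
6.33e-17 / 8.33e-8 = 7.60e-10

7.60e-10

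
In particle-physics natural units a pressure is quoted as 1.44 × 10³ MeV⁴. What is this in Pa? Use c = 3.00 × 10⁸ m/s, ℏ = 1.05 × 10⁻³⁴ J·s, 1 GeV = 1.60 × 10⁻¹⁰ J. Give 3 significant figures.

3.02 × 10²⁸ Pa

Pressure is [E]/[L]³ = [E]⁴/(ℏc)³.
1 GeV⁴ → 1/(ℏc)³ × (1 GeV in J)⁴ = 2.10 × 10³⁷ Pa.
Convert the energy scale: 1.44 × 10³ MeV⁴ = 1.44 × 10⁻⁹ GeV⁴.
Result: 1.44 × 10⁻⁹ × 2.10 × 10³⁷ = 3.02 × 10²⁸ Pa.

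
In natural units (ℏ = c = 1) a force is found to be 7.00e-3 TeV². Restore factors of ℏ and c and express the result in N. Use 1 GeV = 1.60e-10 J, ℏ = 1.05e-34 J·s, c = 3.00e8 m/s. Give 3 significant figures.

Force is [E]/[L] = [E]²/(ℏc); restore (ℏc)⁻¹.
1 GeV² → 1/(ℏc) × (1 GeV in J)² = 8.13e5 N.
Convert the energy scale: 7.00e-3 TeV² = 7.00e3 GeV².
Result: 7.00e3 × 8.13e5 = 5.69e9 N.

5.69e9 N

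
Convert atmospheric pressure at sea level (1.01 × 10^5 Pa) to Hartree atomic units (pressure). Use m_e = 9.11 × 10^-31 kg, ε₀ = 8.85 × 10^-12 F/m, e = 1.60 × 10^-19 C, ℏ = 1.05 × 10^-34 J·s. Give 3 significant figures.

3.35 × 10^-9

atomic unit of pressure: P_au = E_h/a₀³ = m_e⁴e¹⁰/((4πε₀)⁵ℏ⁸) = 3.01 × 10^13 Pa.
1.01 × 10^5 / 3.01 × 10^13 = 3.35 × 10^-9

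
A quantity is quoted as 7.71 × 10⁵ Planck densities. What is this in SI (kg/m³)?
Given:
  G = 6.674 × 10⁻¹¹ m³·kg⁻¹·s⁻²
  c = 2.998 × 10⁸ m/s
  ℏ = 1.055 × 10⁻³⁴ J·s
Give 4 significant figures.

3.974 × 10¹⁰² kg/m³

One Planck density: ρ_P = c⁵/(ℏG²) = 5.154 × 10⁹⁶ kg/m³.
7.71 × 10⁵ × 5.154 × 10⁹⁶ kg/m³ = 3.974 × 10¹⁰² kg/m³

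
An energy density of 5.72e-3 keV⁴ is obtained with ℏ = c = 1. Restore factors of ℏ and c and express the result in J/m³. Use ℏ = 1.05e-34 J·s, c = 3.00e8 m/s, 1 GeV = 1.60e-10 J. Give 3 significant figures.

1.20e11 J/m³

[E]/[L]³ = [E]⁴/(ℏc)³; restore (ℏc)⁻³.
1 GeV⁴ → 1/(ℏc)³ × (1 GeV in J)⁴ = 2.10e37 J/m³.
Convert the energy scale: 5.72e-3 keV⁴ = 5.72e-27 GeV⁴.
Result: 5.72e-27 × 2.10e37 = 1.20e11 J/m³.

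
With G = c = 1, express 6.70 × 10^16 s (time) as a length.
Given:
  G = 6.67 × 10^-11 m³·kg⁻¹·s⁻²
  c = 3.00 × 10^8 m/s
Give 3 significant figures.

2.01 × 10^25 m

Time → length via c.
6.70 × 10^16 s × (c) = 2.01 × 10^25 m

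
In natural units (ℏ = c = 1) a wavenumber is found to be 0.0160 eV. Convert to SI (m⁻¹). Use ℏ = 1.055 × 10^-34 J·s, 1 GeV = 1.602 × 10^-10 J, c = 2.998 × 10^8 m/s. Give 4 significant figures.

Inverse length is [E]/(ℏc).
1 GeV → 1/(ℏc) × (1 GeV in J) = 5.065 × 10^15 m⁻¹.
Convert the energy scale: 0.0160 eV = 1.60 × 10^-11 GeV.
Result: 1.60 × 10^-11 × 5.065 × 10^15 = 8.104 × 10^4 m⁻¹.

8.104 × 10^4 m⁻¹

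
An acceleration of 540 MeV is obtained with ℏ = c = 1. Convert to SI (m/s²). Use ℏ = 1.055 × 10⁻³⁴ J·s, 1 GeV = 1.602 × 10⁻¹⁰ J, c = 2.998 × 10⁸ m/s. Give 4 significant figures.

2.458 × 10³² m/s²

Acceleration is [L]/[T]² = c·[E]/ℏ.
1 GeV → c/ℏ × (1 GeV in J) = 4.552 × 10³² m/s².
Convert the energy scale: 540 MeV = 0.540 GeV.
Result: 0.540 × 4.552 × 10³² = 2.458 × 10³² m/s².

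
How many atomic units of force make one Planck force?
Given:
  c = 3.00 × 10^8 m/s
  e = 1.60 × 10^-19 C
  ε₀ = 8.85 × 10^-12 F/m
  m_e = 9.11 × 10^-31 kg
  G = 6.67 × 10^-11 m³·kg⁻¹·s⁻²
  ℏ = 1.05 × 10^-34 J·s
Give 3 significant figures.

1.46 × 10^51

Planck force: F_P = c⁴/G = 1.21 × 10^44 N
atomic unit of force: F_au = E_h/a₀ = m_e²e⁶/((4πε₀)³ℏ⁴) = 8.33 × 10^-8 N
ratio = 1.21 × 10^44 / 8.33 × 10^-8 = 1.46 × 10^51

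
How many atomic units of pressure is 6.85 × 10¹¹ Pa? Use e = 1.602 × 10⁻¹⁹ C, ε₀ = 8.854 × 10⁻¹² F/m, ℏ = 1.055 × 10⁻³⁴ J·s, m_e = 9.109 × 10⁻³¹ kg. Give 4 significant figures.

0.02339

atomic unit of pressure: P_au = E_h/a₀³ = m_e⁴e¹⁰/((4πε₀)⁵ℏ⁸) = 2.929 × 10¹³ Pa.
6.85 × 10¹¹ / 2.929 × 10¹³ = 0.02339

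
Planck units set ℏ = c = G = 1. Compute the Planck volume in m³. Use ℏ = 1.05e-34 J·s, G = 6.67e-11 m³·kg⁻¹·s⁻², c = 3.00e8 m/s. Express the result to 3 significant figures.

From ℏ = c = G = 1 the volume scale is V_P = (ℏG/c³)^(3/2).
  = √(1.75e-209)
  = 4.18e-105 m³

4.18e-105 m³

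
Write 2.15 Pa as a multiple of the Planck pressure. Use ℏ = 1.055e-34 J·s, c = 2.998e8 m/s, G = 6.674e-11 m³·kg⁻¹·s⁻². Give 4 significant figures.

Planck pressure: p_P = c⁷/(ℏG²) = 4.632e113 Pa.
2.15 / 4.632e113 = 4.641e-114

4.641e-114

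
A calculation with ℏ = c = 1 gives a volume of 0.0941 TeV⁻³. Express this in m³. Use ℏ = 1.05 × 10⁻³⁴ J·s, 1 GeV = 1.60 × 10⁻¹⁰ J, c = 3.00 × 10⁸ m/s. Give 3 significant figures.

7.18 × 10⁻⁵⁸ m³

Volume is [L]³ = [E]⁻³·(ℏc)³.
1 GeV⁻³ → (ℏc)³ × (1 GeV in J)⁻³ = 7.63 × 10⁻⁴⁸ m³.
Convert the energy scale: 0.0941 TeV⁻³ = 9.41 × 10⁻¹¹ GeV⁻³.
Result: 9.41 × 10⁻¹¹ × 7.63 × 10⁻⁴⁸ = 7.18 × 10⁻⁵⁸ m³.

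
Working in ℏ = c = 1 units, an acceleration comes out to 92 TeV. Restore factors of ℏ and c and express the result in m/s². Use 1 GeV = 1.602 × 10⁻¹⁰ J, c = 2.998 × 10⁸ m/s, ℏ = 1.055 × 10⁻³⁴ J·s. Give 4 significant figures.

Acceleration is [L]/[T]² = c·[E]/ℏ.
1 GeV → c/ℏ × (1 GeV in J) = 4.552 × 10³² m/s².
Convert the energy scale: 92 TeV = 9.20 × 10⁴ GeV.
Result: 9.20 × 10⁴ × 4.552 × 10³² = 4.188 × 10³⁷ m/s².

4.188 × 10³⁷ m/s²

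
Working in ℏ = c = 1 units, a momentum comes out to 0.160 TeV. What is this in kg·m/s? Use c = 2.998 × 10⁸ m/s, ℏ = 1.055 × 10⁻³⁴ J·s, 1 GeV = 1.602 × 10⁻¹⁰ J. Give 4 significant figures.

Momentum is [E]/c; divide by c.
1 GeV → 1/c × (1 GeV in J) = 5.344 × 10⁻¹⁹ kg·m/s.
Convert the energy scale: 0.160 TeV = 160 GeV.
Result: 160 × 5.344 × 10⁻¹⁹ = 8.550 × 10⁻¹⁷ kg·m/s.

8.550 × 10⁻¹⁷ kg·m/s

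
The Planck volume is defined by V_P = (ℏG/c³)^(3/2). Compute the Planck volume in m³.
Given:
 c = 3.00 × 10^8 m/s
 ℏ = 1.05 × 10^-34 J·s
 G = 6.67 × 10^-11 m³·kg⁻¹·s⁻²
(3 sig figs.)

V_P = (ℏG/c³)^(3/2)
  = √(1.75 × 10^-209)
  = 4.18 × 10^-105 m³

4.18 × 10^-105 m³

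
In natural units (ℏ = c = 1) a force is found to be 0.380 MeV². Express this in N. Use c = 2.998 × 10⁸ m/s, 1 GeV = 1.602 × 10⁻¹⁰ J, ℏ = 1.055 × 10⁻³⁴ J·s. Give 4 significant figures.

0.3083 N

Force is [E]/[L] = [E]²/(ℏc); restore (ℏc)⁻¹.
1 GeV² → 1/(ℏc) × (1 GeV in J)² = 8.114 × 10⁵ N.
Convert the energy scale: 0.380 MeV² = 3.80 × 10⁻⁷ GeV².
Result: 3.80 × 10⁻⁷ × 8.114 × 10⁵ = 0.3083 N.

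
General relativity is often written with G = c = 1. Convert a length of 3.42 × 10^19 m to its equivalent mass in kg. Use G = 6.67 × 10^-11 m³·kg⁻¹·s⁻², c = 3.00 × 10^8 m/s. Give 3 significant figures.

4.61 × 10^46 kg

Length → mass via c²/G.
3.42 × 10^19 m × (c²/G) = 4.61 × 10^46 kg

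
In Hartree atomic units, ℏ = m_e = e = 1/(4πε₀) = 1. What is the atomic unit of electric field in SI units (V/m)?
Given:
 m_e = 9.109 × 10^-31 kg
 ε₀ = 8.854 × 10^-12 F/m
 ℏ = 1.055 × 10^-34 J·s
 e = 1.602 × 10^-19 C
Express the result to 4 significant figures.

5.131 × 10^11 V/m

Dimensional analysis gives E_au = E_h/(e a₀) = m_e²e⁵/((4πε₀)³ℏ⁴).
E_h = 4.354 × 10^-18 J
a₀ = 5.297 × 10^-11 m
E_h/(e·a₀) = 5.131 × 10^11 V/m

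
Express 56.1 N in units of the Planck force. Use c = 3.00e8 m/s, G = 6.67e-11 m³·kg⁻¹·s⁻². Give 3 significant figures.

Planck force: F_P = c⁴/G = 1.21e44 N.
56.1 / 1.21e44 = 4.62e-43

4.62e-43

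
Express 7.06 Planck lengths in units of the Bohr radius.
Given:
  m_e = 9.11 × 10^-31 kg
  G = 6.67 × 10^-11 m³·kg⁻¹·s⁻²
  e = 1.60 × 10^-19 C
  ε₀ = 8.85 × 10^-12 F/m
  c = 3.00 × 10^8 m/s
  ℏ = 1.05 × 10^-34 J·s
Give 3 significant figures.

Planck length: ℓ_P = √(ℏG/c³) = 1.61 × 10^-35 m
Bohr radius: a₀ = 4πε₀ℏ²/(m_e e²) = 5.26 × 10^-11 m
7.06 × 1.61 × 10^-35 / 5.26 × 10^-11 = 2.16 × 10^-24

2.16 × 10^-24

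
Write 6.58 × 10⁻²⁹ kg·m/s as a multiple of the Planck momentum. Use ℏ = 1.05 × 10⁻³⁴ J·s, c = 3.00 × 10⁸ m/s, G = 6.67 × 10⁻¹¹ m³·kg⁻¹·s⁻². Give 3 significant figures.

1.01 × 10⁻²⁹

Planck momentum: p_P = √(ℏc³/G) = 6.52 kg·m/s.
6.58 × 10⁻²⁹ / 6.52 = 1.01 × 10⁻²⁹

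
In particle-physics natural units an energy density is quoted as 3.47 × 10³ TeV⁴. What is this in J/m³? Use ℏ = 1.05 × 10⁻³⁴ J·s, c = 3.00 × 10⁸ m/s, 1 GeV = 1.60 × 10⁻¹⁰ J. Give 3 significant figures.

[E]/[L]³ = [E]⁴/(ℏc)³; restore (ℏc)⁻³.
1 GeV⁴ → 1/(ℏc)³ × (1 GeV in J)⁴ = 2.10 × 10³⁷ J/m³.
Convert the energy scale: 3.47 × 10³ TeV⁴ = 3.47 × 10¹⁵ GeV⁴.
Result: 3.47 × 10¹⁵ × 2.10 × 10³⁷ = 7.28 × 10⁵² J/m³.

7.28 × 10⁵² J/m³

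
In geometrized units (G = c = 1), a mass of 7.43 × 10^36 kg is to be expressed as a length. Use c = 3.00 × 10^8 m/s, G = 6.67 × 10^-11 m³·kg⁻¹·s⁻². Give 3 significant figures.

In G = c = 1 units mass has dimensions of length; the conversion factor is G/c².
7.43 × 10^36 kg × (G/c²) = 5.51 × 10^9 m

5.51 × 10^9 m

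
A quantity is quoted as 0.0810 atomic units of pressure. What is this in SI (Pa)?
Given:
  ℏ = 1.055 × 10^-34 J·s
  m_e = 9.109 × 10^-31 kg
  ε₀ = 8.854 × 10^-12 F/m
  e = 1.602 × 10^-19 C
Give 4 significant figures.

2.373 × 10^12 Pa

One atomic unit of pressure: P_au = E_h/a₀³ = m_e⁴e¹⁰/((4πε₀)⁵ℏ⁸) = 2.929 × 10^13 Pa.
0.0810 × 2.929 × 10^13 Pa = 2.373 × 10^12 Pa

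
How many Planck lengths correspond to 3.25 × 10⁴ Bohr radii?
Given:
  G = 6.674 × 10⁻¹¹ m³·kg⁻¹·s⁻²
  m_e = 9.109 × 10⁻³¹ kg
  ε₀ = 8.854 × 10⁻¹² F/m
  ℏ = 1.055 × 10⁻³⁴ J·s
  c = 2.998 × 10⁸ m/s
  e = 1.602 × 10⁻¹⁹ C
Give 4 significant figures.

1.065 × 10²⁹

Bohr radius: a₀ = 4πε₀ℏ²/(m_e e²) = 5.297 × 10⁻¹¹ m
Planck length: ℓ_P = √(ℏG/c³) = 1.616 × 10⁻³⁵ m
3.25 × 10⁴ × 5.297 × 10⁻¹¹ / 1.616 × 10⁻³⁵ = 1.065 × 10²⁹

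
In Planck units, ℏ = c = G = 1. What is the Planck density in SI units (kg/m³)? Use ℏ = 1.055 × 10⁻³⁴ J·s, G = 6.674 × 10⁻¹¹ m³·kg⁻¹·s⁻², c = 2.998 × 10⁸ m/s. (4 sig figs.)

The unique combination of the constants set to 1 with dimensions of density is ρ_P = c⁵/(ℏG²).
  = 2.422 × 10⁴² / 4.699 × 10⁻⁵⁵
  = 5.154 × 10⁹⁶ kg/m³

5.154 × 10⁹⁶ kg/m³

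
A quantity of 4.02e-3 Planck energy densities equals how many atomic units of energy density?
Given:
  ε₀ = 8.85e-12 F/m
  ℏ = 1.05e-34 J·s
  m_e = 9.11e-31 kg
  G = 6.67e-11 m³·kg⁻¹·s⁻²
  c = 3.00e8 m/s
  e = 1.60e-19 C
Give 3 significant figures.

Planck energy density: u_P = c⁷/(ℏG²) = 4.68e113 J/m³
atomic unit of energy density: u_au = E_h/a₀³ = m_e⁴e¹⁰/((4πε₀)⁵ℏ⁸) = 3.01e13 J/m³
4.02e-3 × 4.68e113 / 3.01e13 = 6.25e97

6.25e97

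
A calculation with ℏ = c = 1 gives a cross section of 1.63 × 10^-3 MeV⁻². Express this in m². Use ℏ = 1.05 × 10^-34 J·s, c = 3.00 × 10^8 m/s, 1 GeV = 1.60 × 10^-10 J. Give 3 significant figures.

Area is [L]² = [E]⁻²·(ℏc)²; restore (ℏc)².
1 GeV⁻² → (ℏc)² × (1 GeV in J)⁻² = 3.88 × 10^-32 m².
Convert the energy scale: 1.63 × 10^-3 MeV⁻² = 1.63 × 10^3 GeV⁻².
Result: 1.63 × 10^3 × 3.88 × 10^-32 = 6.32 × 10^-29 m².

6.32 × 10^-29 m²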